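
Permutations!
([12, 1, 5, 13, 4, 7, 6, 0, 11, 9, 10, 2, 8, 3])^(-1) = [7, 1, 11, 13, 4, 2, 6, 5, 12, 9, 10, 8, 0, 3]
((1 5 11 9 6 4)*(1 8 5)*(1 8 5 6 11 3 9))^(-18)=((1 8 6 4 5 3 9 11))^(-18)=(1 9 5 6)(3 4 8 11)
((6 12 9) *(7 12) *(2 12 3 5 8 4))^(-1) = ((2 12 9 6 7 3 5 8 4))^(-1) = (2 4 8 5 3 7 6 9 12)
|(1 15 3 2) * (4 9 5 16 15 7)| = |(1 7 4 9 5 16 15 3 2)| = 9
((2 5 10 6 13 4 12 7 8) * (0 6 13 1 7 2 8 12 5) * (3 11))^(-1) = ((0 6 1 7 12 2)(3 11)(4 5 10 13))^(-1) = (0 2 12 7 1 6)(3 11)(4 13 10 5)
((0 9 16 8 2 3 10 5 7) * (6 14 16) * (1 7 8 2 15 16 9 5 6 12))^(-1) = ((0 5 8 15 16 2 3 10 6 14 9 12 1 7))^(-1) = (0 7 1 12 9 14 6 10 3 2 16 15 8 5)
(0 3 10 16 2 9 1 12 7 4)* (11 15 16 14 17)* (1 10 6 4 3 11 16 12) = (0 11 15 12 7 3 6 4)(2 9 10 14 17 16) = [11, 1, 9, 6, 0, 5, 4, 3, 8, 10, 14, 15, 7, 13, 17, 12, 2, 16]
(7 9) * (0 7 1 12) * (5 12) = [7, 5, 2, 3, 4, 12, 6, 9, 8, 1, 10, 11, 0] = (0 7 9 1 5 12)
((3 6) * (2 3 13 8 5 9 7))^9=(2 3 6 13 8 5 9 7)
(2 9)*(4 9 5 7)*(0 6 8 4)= (0 6 8 4 9 2 5 7)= [6, 1, 5, 3, 9, 7, 8, 0, 4, 2]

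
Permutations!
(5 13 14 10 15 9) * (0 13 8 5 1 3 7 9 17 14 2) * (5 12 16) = [13, 3, 0, 7, 4, 8, 6, 9, 12, 1, 15, 11, 16, 2, 10, 17, 5, 14] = (0 13 2)(1 3 7 9)(5 8 12 16)(10 15 17 14)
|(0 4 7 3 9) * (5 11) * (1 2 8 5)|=|(0 4 7 3 9)(1 2 8 5 11)|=5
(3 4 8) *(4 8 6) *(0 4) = (0 4 6)(3 8) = [4, 1, 2, 8, 6, 5, 0, 7, 3]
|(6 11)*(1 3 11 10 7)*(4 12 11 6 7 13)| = |(1 3 6 10 13 4 12 11 7)| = 9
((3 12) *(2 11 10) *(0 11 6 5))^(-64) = ((0 11 10 2 6 5)(3 12))^(-64) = (12)(0 10 6)(2 5 11)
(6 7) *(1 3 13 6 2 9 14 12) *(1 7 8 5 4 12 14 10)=(14)(1 3 13 6 8 5 4 12 7 2 9 10)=[0, 3, 9, 13, 12, 4, 8, 2, 5, 10, 1, 11, 7, 6, 14]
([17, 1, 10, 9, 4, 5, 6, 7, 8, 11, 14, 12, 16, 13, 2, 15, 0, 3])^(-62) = (0 17 3 9 11 12 16)(2 10 14)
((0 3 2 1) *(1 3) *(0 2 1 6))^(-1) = (0 6)(1 3 2)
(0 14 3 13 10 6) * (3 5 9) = (0 14 5 9 3 13 10 6) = [14, 1, 2, 13, 4, 9, 0, 7, 8, 3, 6, 11, 12, 10, 5]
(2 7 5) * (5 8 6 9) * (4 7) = (2 4 7 8 6 9 5) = [0, 1, 4, 3, 7, 2, 9, 8, 6, 5]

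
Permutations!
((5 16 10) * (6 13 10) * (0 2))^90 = (16)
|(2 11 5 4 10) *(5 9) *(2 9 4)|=|(2 11 4 10 9 5)|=6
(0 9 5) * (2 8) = (0 9 5)(2 8) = [9, 1, 8, 3, 4, 0, 6, 7, 2, 5]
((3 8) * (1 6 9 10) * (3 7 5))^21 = ((1 6 9 10)(3 8 7 5))^21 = (1 6 9 10)(3 8 7 5)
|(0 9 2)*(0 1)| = 4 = |(0 9 2 1)|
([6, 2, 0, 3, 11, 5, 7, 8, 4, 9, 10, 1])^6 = (0 1 4 7)(2 11 8 6)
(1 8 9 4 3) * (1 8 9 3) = (1 9 4)(3 8) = [0, 9, 2, 8, 1, 5, 6, 7, 3, 4]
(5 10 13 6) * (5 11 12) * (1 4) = [0, 4, 2, 3, 1, 10, 11, 7, 8, 9, 13, 12, 5, 6] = (1 4)(5 10 13 6 11 12)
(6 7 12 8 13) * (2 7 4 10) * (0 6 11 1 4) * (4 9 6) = (0 4 10 2 7 12 8 13 11 1 9 6) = [4, 9, 7, 3, 10, 5, 0, 12, 13, 6, 2, 1, 8, 11]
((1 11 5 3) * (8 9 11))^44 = (1 9 5)(3 8 11)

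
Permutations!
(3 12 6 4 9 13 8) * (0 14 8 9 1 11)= (0 14 8 3 12 6 4 1 11)(9 13)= [14, 11, 2, 12, 1, 5, 4, 7, 3, 13, 10, 0, 6, 9, 8]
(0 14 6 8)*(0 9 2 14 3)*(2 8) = (0 3)(2 14 6)(8 9) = [3, 1, 14, 0, 4, 5, 2, 7, 9, 8, 10, 11, 12, 13, 6]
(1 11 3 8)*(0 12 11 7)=(0 12 11 3 8 1 7)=[12, 7, 2, 8, 4, 5, 6, 0, 1, 9, 10, 3, 11]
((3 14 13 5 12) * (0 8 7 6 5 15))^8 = (0 13 3 5 7)(6 8 15 14 12) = ((0 8 7 6 5 12 3 14 13 15))^8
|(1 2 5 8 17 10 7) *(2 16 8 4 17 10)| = |(1 16 8 10 7)(2 5 4 17)| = 20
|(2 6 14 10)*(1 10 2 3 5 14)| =7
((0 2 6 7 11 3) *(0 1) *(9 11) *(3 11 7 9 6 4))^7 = ((11)(0 2 4 3 1)(6 9 7))^7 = (11)(0 4 1 2 3)(6 9 7)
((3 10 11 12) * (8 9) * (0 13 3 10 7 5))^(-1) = ((0 13 3 7 5)(8 9)(10 11 12))^(-1) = (0 5 7 3 13)(8 9)(10 12 11)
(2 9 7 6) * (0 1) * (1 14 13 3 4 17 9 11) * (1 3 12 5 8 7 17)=(0 14 13 12 5 8 7 6 2 11 3 4 1)(9 17)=[14, 0, 11, 4, 1, 8, 2, 6, 7, 17, 10, 3, 5, 12, 13, 15, 16, 9]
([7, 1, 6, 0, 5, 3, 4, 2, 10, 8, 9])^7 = (8 10 9)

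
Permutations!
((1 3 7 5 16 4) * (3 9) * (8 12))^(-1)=(1 4 16 5 7 3 9)(8 12)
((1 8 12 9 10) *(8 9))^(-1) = ((1 9 10)(8 12))^(-1) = (1 10 9)(8 12)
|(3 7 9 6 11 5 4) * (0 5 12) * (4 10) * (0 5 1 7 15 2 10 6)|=|(0 1 7 9)(2 10 4 3 15)(5 6 11 12)|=20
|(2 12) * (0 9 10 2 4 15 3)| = 8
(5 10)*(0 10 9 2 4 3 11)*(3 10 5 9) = [5, 1, 4, 11, 10, 3, 6, 7, 8, 2, 9, 0] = (0 5 3 11)(2 4 10 9)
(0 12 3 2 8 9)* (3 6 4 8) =(0 12 6 4 8 9)(2 3) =[12, 1, 3, 2, 8, 5, 4, 7, 9, 0, 10, 11, 6]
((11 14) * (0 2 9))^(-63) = ((0 2 9)(11 14))^(-63) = (11 14)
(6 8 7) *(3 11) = (3 11)(6 8 7) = [0, 1, 2, 11, 4, 5, 8, 6, 7, 9, 10, 3]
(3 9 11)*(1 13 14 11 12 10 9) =(1 13 14 11 3)(9 12 10) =[0, 13, 2, 1, 4, 5, 6, 7, 8, 12, 9, 3, 10, 14, 11]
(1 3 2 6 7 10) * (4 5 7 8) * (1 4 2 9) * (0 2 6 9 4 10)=(10)(0 2 9 1 3 4 5 7)(6 8)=[2, 3, 9, 4, 5, 7, 8, 0, 6, 1, 10]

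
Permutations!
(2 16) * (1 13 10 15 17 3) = (1 13 10 15 17 3)(2 16) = [0, 13, 16, 1, 4, 5, 6, 7, 8, 9, 15, 11, 12, 10, 14, 17, 2, 3]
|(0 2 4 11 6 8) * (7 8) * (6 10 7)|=|(0 2 4 11 10 7 8)|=7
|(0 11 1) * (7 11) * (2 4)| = |(0 7 11 1)(2 4)| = 4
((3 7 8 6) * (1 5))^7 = (1 5)(3 6 8 7)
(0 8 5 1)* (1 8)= [1, 0, 2, 3, 4, 8, 6, 7, 5]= (0 1)(5 8)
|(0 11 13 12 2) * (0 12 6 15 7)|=6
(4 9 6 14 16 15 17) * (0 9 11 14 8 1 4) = (0 9 6 8 1 4 11 14 16 15 17) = [9, 4, 2, 3, 11, 5, 8, 7, 1, 6, 10, 14, 12, 13, 16, 17, 15, 0]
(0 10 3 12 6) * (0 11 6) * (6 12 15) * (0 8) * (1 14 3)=(0 10 1 14 3 15 6 11 12 8)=[10, 14, 2, 15, 4, 5, 11, 7, 0, 9, 1, 12, 8, 13, 3, 6]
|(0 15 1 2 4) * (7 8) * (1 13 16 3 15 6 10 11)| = |(0 6 10 11 1 2 4)(3 15 13 16)(7 8)| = 28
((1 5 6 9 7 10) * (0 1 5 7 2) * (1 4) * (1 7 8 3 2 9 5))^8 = (10)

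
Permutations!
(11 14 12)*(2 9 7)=(2 9 7)(11 14 12)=[0, 1, 9, 3, 4, 5, 6, 2, 8, 7, 10, 14, 11, 13, 12]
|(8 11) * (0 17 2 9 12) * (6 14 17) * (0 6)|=6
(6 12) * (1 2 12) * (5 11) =(1 2 12 6)(5 11) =[0, 2, 12, 3, 4, 11, 1, 7, 8, 9, 10, 5, 6]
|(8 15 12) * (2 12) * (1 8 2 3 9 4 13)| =14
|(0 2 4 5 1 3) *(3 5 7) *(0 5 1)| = 6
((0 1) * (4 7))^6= (7)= ((0 1)(4 7))^6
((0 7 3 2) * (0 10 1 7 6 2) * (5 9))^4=((0 6 2 10 1 7 3)(5 9))^4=(0 1 6 7 2 3 10)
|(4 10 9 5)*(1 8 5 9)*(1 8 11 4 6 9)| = 8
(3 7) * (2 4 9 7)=[0, 1, 4, 2, 9, 5, 6, 3, 8, 7]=(2 4 9 7 3)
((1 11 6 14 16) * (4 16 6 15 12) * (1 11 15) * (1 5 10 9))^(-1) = (1 9 10 5 11 16 4 12 15)(6 14)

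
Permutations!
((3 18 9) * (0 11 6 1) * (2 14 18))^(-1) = ((0 11 6 1)(2 14 18 9 3))^(-1) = (0 1 6 11)(2 3 9 18 14)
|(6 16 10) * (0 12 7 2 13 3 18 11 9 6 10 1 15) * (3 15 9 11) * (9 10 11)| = |(0 12 7 2 13 15)(1 10 11 9 6 16)(3 18)| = 6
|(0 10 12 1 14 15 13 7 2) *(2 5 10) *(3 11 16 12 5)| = 18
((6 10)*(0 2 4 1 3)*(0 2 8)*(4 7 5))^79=((0 8)(1 3 2 7 5 4)(6 10))^79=(0 8)(1 3 2 7 5 4)(6 10)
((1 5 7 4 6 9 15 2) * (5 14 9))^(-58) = (1 9 2 14 15)(4 5)(6 7)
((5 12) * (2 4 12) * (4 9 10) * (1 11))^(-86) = (2 12 10)(4 9 5)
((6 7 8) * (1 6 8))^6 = ((8)(1 6 7))^6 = (8)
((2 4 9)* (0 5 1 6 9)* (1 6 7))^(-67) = (0 4 2 9 6 5)(1 7)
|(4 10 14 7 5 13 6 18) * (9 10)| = 9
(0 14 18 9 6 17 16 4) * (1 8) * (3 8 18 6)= (0 14 6 17 16 4)(1 18 9 3 8)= [14, 18, 2, 8, 0, 5, 17, 7, 1, 3, 10, 11, 12, 13, 6, 15, 4, 16, 9]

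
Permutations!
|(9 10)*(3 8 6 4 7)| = 10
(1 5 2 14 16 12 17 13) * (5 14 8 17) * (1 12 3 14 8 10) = [0, 8, 10, 14, 4, 2, 6, 7, 17, 9, 1, 11, 5, 12, 16, 15, 3, 13] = (1 8 17 13 12 5 2 10)(3 14 16)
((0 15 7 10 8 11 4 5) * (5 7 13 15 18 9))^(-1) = (0 5 9 18)(4 11 8 10 7)(13 15)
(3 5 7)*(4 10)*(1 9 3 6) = [0, 9, 2, 5, 10, 7, 1, 6, 8, 3, 4] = (1 9 3 5 7 6)(4 10)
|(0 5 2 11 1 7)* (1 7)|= |(0 5 2 11 7)|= 5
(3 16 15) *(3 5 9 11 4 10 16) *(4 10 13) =(4 13)(5 9 11 10 16 15) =[0, 1, 2, 3, 13, 9, 6, 7, 8, 11, 16, 10, 12, 4, 14, 5, 15]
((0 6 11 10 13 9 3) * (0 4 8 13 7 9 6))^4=((3 4 8 13 6 11 10 7 9))^4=(3 6 9 13 7 8 10 4 11)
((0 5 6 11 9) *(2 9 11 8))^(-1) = (11)(0 9 2 8 6 5)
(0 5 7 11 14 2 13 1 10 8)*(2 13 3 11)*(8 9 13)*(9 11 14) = (0 5 7 2 3 14 8)(1 10 11 9 13) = [5, 10, 3, 14, 4, 7, 6, 2, 0, 13, 11, 9, 12, 1, 8]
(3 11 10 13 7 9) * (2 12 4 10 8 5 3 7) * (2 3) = (2 12 4 10 13 3 11 8 5)(7 9) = [0, 1, 12, 11, 10, 2, 6, 9, 5, 7, 13, 8, 4, 3]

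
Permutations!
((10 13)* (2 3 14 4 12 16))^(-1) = ((2 3 14 4 12 16)(10 13))^(-1) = (2 16 12 4 14 3)(10 13)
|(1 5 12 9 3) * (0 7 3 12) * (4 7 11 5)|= |(0 11 5)(1 4 7 3)(9 12)|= 12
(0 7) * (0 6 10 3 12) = [7, 1, 2, 12, 4, 5, 10, 6, 8, 9, 3, 11, 0] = (0 7 6 10 3 12)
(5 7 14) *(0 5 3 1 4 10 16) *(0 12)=(0 5 7 14 3 1 4 10 16 12)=[5, 4, 2, 1, 10, 7, 6, 14, 8, 9, 16, 11, 0, 13, 3, 15, 12]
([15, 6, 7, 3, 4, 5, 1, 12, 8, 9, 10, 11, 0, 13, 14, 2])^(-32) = [7, 1, 0, 3, 4, 5, 6, 15, 8, 9, 10, 11, 2, 13, 14, 12]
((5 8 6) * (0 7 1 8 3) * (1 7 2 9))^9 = (0 2 9 1 8 6 5 3)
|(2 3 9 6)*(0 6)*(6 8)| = 6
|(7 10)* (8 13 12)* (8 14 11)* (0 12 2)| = 14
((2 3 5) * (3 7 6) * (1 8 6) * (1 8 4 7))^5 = (1 3 7 2 6 4 5 8) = ((1 4 7 8 6 3 5 2))^5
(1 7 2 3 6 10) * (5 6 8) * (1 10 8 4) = (10)(1 7 2 3 4)(5 6 8) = [0, 7, 3, 4, 1, 6, 8, 2, 5, 9, 10]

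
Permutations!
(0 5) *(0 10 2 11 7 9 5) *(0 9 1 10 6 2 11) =(0 9 5 6 2)(1 10 11 7) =[9, 10, 0, 3, 4, 6, 2, 1, 8, 5, 11, 7]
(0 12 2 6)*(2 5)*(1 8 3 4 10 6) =(0 12 5 2 1 8 3 4 10 6) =[12, 8, 1, 4, 10, 2, 0, 7, 3, 9, 6, 11, 5]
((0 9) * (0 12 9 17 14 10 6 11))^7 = ((0 17 14 10 6 11)(9 12))^7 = (0 17 14 10 6 11)(9 12)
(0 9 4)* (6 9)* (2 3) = [6, 1, 3, 2, 0, 5, 9, 7, 8, 4] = (0 6 9 4)(2 3)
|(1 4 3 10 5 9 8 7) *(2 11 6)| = |(1 4 3 10 5 9 8 7)(2 11 6)| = 24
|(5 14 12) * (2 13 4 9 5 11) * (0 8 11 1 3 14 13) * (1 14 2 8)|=4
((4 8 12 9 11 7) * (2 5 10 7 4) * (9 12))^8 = (12)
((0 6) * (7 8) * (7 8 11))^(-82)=((0 6)(7 11))^(-82)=(11)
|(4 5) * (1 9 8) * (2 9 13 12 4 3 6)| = 10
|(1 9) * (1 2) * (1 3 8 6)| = |(1 9 2 3 8 6)| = 6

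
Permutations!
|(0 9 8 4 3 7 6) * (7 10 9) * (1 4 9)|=12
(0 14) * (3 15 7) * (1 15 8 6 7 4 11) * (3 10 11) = (0 14)(1 15 4 3 8 6 7 10 11) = [14, 15, 2, 8, 3, 5, 7, 10, 6, 9, 11, 1, 12, 13, 0, 4]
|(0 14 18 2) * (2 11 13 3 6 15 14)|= |(0 2)(3 6 15 14 18 11 13)|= 14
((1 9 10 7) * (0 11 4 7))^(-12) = (0 4 1 10 11 7 9)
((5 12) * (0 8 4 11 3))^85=((0 8 4 11 3)(5 12))^85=(5 12)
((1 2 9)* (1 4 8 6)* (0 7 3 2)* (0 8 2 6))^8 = (0 3 1)(2 4 9)(6 8 7)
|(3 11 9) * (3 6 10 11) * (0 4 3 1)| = |(0 4 3 1)(6 10 11 9)| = 4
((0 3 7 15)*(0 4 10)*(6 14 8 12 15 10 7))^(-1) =(0 10 7 4 15 12 8 14 6 3)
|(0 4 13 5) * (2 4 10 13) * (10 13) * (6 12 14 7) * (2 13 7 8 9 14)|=24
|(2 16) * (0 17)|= 2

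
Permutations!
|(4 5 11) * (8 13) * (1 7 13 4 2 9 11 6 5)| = |(1 7 13 8 4)(2 9 11)(5 6)| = 30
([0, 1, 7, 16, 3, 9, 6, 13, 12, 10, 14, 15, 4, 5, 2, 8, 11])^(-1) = (2 14 10 9 5 13 7)(3 4 12 8 15 11 16)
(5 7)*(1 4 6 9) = (1 4 6 9)(5 7) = [0, 4, 2, 3, 6, 7, 9, 5, 8, 1]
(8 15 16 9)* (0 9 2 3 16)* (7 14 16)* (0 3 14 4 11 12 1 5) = [9, 5, 14, 7, 11, 0, 6, 4, 15, 8, 10, 12, 1, 13, 16, 3, 2] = (0 9 8 15 3 7 4 11 12 1 5)(2 14 16)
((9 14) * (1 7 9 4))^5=((1 7 9 14 4))^5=(14)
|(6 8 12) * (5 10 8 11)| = 6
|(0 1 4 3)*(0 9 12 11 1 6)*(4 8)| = |(0 6)(1 8 4 3 9 12 11)| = 14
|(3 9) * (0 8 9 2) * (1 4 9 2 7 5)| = |(0 8 2)(1 4 9 3 7 5)| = 6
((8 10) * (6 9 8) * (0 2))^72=((0 2)(6 9 8 10))^72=(10)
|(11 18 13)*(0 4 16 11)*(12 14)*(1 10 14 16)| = |(0 4 1 10 14 12 16 11 18 13)| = 10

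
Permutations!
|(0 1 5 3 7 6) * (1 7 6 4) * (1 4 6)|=|(0 7 6)(1 5 3)|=3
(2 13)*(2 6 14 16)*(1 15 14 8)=(1 15 14 16 2 13 6 8)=[0, 15, 13, 3, 4, 5, 8, 7, 1, 9, 10, 11, 12, 6, 16, 14, 2]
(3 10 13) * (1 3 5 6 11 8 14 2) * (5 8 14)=(1 3 10 13 8 5 6 11 14 2)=[0, 3, 1, 10, 4, 6, 11, 7, 5, 9, 13, 14, 12, 8, 2]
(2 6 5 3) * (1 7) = [0, 7, 6, 2, 4, 3, 5, 1] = (1 7)(2 6 5 3)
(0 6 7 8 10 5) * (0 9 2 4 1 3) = [6, 3, 4, 0, 1, 9, 7, 8, 10, 2, 5] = (0 6 7 8 10 5 9 2 4 1 3)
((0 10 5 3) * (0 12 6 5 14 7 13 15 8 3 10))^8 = (3 15 7 10 6)(5 12 8 13 14)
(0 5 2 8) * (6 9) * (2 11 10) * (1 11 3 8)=(0 5 3 8)(1 11 10 2)(6 9)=[5, 11, 1, 8, 4, 3, 9, 7, 0, 6, 2, 10]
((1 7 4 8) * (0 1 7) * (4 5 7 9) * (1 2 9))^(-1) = (0 1 8 4 9 2)(5 7) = ((0 2 9 4 8 1)(5 7))^(-1)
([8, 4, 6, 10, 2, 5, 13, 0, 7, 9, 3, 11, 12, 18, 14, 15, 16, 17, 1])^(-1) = [7, 18, 4, 10, 1, 5, 2, 8, 0, 9, 3, 11, 12, 6, 14, 15, 16, 17, 13]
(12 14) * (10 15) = [0, 1, 2, 3, 4, 5, 6, 7, 8, 9, 15, 11, 14, 13, 12, 10] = (10 15)(12 14)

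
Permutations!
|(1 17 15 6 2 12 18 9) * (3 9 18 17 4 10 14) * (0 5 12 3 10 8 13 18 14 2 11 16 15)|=|(0 5 12 17)(1 4 8 13 18 14 10 2 3 9)(6 11 16 15)|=20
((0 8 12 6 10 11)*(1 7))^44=((0 8 12 6 10 11)(1 7))^44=(0 12 10)(6 11 8)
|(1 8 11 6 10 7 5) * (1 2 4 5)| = |(1 8 11 6 10 7)(2 4 5)| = 6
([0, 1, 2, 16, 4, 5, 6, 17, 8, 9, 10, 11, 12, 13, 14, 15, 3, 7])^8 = (17)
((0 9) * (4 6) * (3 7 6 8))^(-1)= ((0 9)(3 7 6 4 8))^(-1)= (0 9)(3 8 4 6 7)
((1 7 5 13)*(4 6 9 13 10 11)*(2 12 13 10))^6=((1 7 5 2 12 13)(4 6 9 10 11))^6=(13)(4 6 9 10 11)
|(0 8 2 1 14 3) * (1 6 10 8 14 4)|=12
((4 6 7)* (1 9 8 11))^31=((1 9 8 11)(4 6 7))^31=(1 11 8 9)(4 6 7)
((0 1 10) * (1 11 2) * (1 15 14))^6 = ((0 11 2 15 14 1 10))^6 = (0 10 1 14 15 2 11)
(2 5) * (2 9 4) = [0, 1, 5, 3, 2, 9, 6, 7, 8, 4] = (2 5 9 4)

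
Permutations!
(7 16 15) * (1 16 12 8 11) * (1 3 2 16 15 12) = (1 15 7)(2 16 12 8 11 3) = [0, 15, 16, 2, 4, 5, 6, 1, 11, 9, 10, 3, 8, 13, 14, 7, 12]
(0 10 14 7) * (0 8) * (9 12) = (0 10 14 7 8)(9 12) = [10, 1, 2, 3, 4, 5, 6, 8, 0, 12, 14, 11, 9, 13, 7]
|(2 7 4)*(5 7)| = |(2 5 7 4)| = 4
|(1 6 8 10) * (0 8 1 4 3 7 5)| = 14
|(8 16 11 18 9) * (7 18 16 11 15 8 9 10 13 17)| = 20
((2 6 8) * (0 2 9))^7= (0 6 9 2 8)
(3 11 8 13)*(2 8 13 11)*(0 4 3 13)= (13)(0 4 3 2 8 11)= [4, 1, 8, 2, 3, 5, 6, 7, 11, 9, 10, 0, 12, 13]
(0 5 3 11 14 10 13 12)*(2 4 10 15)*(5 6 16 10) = [6, 1, 4, 11, 5, 3, 16, 7, 8, 9, 13, 14, 0, 12, 15, 2, 10] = (0 6 16 10 13 12)(2 4 5 3 11 14 15)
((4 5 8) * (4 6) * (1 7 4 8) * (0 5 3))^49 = ((0 5 1 7 4 3)(6 8))^49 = (0 5 1 7 4 3)(6 8)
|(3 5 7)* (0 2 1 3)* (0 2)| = 5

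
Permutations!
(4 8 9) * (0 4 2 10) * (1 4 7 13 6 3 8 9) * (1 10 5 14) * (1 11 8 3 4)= (0 7 13 6 4 9 2 5 14 11 8 10)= [7, 1, 5, 3, 9, 14, 4, 13, 10, 2, 0, 8, 12, 6, 11]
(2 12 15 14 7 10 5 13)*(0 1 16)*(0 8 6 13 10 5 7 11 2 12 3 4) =(0 1 16 8 6 13 12 15 14 11 2 3 4)(5 10 7) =[1, 16, 3, 4, 0, 10, 13, 5, 6, 9, 7, 2, 15, 12, 11, 14, 8]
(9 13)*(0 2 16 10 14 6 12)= (0 2 16 10 14 6 12)(9 13)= [2, 1, 16, 3, 4, 5, 12, 7, 8, 13, 14, 11, 0, 9, 6, 15, 10]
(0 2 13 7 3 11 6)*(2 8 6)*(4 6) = (0 8 4 6)(2 13 7 3 11) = [8, 1, 13, 11, 6, 5, 0, 3, 4, 9, 10, 2, 12, 7]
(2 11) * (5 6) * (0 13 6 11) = (0 13 6 5 11 2) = [13, 1, 0, 3, 4, 11, 5, 7, 8, 9, 10, 2, 12, 6]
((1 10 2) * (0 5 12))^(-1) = (0 12 5)(1 2 10)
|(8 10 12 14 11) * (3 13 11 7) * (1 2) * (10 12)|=|(1 2)(3 13 11 8 12 14 7)|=14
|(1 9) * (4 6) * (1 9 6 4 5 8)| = 4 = |(9)(1 6 5 8)|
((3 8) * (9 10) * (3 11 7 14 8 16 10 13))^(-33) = (3 10 13 16 9)(7 11 8 14)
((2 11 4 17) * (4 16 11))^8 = ((2 4 17)(11 16))^8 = (2 17 4)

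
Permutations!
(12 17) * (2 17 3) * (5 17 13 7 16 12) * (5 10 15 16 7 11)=(2 13 11 5 17 10 15 16 12 3)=[0, 1, 13, 2, 4, 17, 6, 7, 8, 9, 15, 5, 3, 11, 14, 16, 12, 10]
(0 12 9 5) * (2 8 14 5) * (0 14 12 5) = [5, 1, 8, 3, 4, 14, 6, 7, 12, 2, 10, 11, 9, 13, 0] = (0 5 14)(2 8 12 9)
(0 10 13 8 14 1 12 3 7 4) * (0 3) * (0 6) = (0 10 13 8 14 1 12 6)(3 7 4) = [10, 12, 2, 7, 3, 5, 0, 4, 14, 9, 13, 11, 6, 8, 1]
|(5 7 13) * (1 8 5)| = |(1 8 5 7 13)| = 5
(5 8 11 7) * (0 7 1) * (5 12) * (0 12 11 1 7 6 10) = (0 6 10)(1 12 5 8)(7 11) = [6, 12, 2, 3, 4, 8, 10, 11, 1, 9, 0, 7, 5]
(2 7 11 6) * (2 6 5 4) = [0, 1, 7, 3, 2, 4, 6, 11, 8, 9, 10, 5] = (2 7 11 5 4)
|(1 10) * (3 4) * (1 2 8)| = 4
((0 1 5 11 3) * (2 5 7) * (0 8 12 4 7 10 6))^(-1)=((0 1 10 6)(2 5 11 3 8 12 4 7))^(-1)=(0 6 10 1)(2 7 4 12 8 3 11 5)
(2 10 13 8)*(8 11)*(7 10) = [0, 1, 7, 3, 4, 5, 6, 10, 2, 9, 13, 8, 12, 11] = (2 7 10 13 11 8)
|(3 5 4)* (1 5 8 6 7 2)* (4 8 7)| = 8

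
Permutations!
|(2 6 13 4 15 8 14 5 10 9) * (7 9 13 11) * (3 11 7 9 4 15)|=42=|(2 6 7 4 3 11 9)(5 10 13 15 8 14)|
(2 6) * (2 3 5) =(2 6 3 5) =[0, 1, 6, 5, 4, 2, 3]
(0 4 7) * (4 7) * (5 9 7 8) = [8, 1, 2, 3, 4, 9, 6, 0, 5, 7] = (0 8 5 9 7)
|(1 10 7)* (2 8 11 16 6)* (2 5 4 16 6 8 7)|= 12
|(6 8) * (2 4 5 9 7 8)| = 7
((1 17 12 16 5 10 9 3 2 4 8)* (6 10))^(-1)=((1 17 12 16 5 6 10 9 3 2 4 8))^(-1)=(1 8 4 2 3 9 10 6 5 16 12 17)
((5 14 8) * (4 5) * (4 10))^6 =(4 5 14 8 10)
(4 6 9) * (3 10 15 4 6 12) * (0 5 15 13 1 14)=(0 5 15 4 12 3 10 13 1 14)(6 9)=[5, 14, 2, 10, 12, 15, 9, 7, 8, 6, 13, 11, 3, 1, 0, 4]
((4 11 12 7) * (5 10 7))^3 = (4 5)(7 12)(10 11)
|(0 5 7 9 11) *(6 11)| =|(0 5 7 9 6 11)| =6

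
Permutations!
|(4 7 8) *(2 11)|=|(2 11)(4 7 8)|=6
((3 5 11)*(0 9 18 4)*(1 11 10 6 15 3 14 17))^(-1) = (0 4 18 9)(1 17 14 11)(3 15 6 10 5)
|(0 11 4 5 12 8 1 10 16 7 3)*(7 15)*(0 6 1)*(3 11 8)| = |(0 8)(1 10 16 15 7 11 4 5 12 3 6)| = 22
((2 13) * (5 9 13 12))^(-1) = (2 13 9 5 12)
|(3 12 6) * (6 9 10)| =|(3 12 9 10 6)| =5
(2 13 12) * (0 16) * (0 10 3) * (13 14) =[16, 1, 14, 0, 4, 5, 6, 7, 8, 9, 3, 11, 2, 12, 13, 15, 10] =(0 16 10 3)(2 14 13 12)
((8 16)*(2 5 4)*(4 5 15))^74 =(16)(2 4 15)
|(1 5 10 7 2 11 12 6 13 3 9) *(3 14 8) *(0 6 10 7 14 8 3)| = 20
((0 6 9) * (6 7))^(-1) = ((0 7 6 9))^(-1) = (0 9 6 7)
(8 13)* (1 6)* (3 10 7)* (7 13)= [0, 6, 2, 10, 4, 5, 1, 3, 7, 9, 13, 11, 12, 8]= (1 6)(3 10 13 8 7)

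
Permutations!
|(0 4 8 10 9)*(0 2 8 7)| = 12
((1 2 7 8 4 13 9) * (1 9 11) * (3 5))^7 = ((1 2 7 8 4 13 11)(3 5))^7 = (13)(3 5)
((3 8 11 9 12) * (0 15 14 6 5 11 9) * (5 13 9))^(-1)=(0 11 5 8 3 12 9 13 6 14 15)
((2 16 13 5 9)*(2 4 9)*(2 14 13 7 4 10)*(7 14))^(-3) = (2 4 13)(5 16 9)(7 14 10)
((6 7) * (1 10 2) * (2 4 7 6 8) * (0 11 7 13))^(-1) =(0 13 4 10 1 2 8 7 11)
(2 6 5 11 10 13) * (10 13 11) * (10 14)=[0, 1, 6, 3, 4, 14, 5, 7, 8, 9, 11, 13, 12, 2, 10]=(2 6 5 14 10 11 13)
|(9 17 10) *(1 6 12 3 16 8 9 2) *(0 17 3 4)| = |(0 17 10 2 1 6 12 4)(3 16 8 9)| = 8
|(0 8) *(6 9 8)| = 4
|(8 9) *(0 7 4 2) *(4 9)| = |(0 7 9 8 4 2)| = 6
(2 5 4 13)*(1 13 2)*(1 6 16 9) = (1 13 6 16 9)(2 5 4) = [0, 13, 5, 3, 2, 4, 16, 7, 8, 1, 10, 11, 12, 6, 14, 15, 9]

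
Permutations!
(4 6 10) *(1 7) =(1 7)(4 6 10) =[0, 7, 2, 3, 6, 5, 10, 1, 8, 9, 4]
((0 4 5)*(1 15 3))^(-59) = ((0 4 5)(1 15 3))^(-59) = (0 4 5)(1 15 3)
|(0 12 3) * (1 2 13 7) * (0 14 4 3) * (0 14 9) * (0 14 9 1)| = 10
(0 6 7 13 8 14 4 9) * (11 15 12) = (0 6 7 13 8 14 4 9)(11 15 12) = [6, 1, 2, 3, 9, 5, 7, 13, 14, 0, 10, 15, 11, 8, 4, 12]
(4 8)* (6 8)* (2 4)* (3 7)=(2 4 6 8)(3 7)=[0, 1, 4, 7, 6, 5, 8, 3, 2]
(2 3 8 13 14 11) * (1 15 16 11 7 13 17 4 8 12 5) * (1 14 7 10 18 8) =(1 15 16 11 2 3 12 5 14 10 18 8 17 4)(7 13) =[0, 15, 3, 12, 1, 14, 6, 13, 17, 9, 18, 2, 5, 7, 10, 16, 11, 4, 8]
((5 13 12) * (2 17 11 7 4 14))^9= (2 7)(4 17)(11 14)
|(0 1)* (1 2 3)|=4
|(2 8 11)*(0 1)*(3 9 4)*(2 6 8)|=|(0 1)(3 9 4)(6 8 11)|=6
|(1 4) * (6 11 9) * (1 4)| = |(6 11 9)| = 3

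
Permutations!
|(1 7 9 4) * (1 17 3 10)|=7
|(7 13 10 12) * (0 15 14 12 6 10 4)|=14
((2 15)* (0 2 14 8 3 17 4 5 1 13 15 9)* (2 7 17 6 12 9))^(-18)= (0 3 13 17 12 14 5)(1 7 6 15 4 9 8)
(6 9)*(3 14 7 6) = (3 14 7 6 9) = [0, 1, 2, 14, 4, 5, 9, 6, 8, 3, 10, 11, 12, 13, 7]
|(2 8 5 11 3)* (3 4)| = 6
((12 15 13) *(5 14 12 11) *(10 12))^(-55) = ((5 14 10 12 15 13 11))^(-55) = (5 14 10 12 15 13 11)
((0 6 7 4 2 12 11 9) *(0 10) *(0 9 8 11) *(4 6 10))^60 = (12)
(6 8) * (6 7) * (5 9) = (5 9)(6 8 7) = [0, 1, 2, 3, 4, 9, 8, 6, 7, 5]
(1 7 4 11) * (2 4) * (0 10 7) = [10, 0, 4, 3, 11, 5, 6, 2, 8, 9, 7, 1] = (0 10 7 2 4 11 1)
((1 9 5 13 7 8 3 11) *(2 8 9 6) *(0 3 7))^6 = ((0 3 11 1 6 2 8 7 9 5 13))^6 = (0 8 3 7 11 9 1 5 6 13 2)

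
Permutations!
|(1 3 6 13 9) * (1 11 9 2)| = |(1 3 6 13 2)(9 11)| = 10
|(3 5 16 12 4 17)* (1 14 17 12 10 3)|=12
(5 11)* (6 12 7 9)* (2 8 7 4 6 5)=(2 8 7 9 5 11)(4 6 12)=[0, 1, 8, 3, 6, 11, 12, 9, 7, 5, 10, 2, 4]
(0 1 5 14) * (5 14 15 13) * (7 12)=(0 1 14)(5 15 13)(7 12)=[1, 14, 2, 3, 4, 15, 6, 12, 8, 9, 10, 11, 7, 5, 0, 13]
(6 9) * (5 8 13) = (5 8 13)(6 9) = [0, 1, 2, 3, 4, 8, 9, 7, 13, 6, 10, 11, 12, 5]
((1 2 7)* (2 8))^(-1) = (1 7 2 8)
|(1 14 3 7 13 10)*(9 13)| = 7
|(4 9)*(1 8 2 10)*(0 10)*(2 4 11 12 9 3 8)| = 12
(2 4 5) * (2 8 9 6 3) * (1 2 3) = (1 2 4 5 8 9 6) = [0, 2, 4, 3, 5, 8, 1, 7, 9, 6]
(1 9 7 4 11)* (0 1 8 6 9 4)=[1, 4, 2, 3, 11, 5, 9, 0, 6, 7, 10, 8]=(0 1 4 11 8 6 9 7)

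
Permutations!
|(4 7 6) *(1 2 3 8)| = 12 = |(1 2 3 8)(4 7 6)|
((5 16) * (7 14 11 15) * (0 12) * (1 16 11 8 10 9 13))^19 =((0 12)(1 16 5 11 15 7 14 8 10 9 13))^19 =(0 12)(1 10 7 5 13 8 15 16 9 14 11)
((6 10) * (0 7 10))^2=((0 7 10 6))^2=(0 10)(6 7)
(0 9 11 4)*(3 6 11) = (0 9 3 6 11 4) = [9, 1, 2, 6, 0, 5, 11, 7, 8, 3, 10, 4]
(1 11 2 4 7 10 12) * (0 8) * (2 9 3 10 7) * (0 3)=(0 8 3 10 12 1 11 9)(2 4)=[8, 11, 4, 10, 2, 5, 6, 7, 3, 0, 12, 9, 1]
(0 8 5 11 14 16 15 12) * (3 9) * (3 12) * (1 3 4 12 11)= (0 8 5 1 3 9 11 14 16 15 4 12)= [8, 3, 2, 9, 12, 1, 6, 7, 5, 11, 10, 14, 0, 13, 16, 4, 15]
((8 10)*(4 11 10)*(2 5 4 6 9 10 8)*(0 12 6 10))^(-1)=(0 9 6 12)(2 10 8 11 4 5)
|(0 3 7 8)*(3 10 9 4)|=|(0 10 9 4 3 7 8)|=7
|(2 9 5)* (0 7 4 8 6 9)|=8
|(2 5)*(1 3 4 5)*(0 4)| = |(0 4 5 2 1 3)| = 6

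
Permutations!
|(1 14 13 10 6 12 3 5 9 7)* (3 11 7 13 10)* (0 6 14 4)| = 28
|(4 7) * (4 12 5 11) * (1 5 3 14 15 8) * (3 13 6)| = |(1 5 11 4 7 12 13 6 3 14 15 8)| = 12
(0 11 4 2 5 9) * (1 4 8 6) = [11, 4, 5, 3, 2, 9, 1, 7, 6, 0, 10, 8] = (0 11 8 6 1 4 2 5 9)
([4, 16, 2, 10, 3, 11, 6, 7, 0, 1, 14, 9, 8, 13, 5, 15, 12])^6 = [11, 3, 2, 1, 9, 8, 6, 7, 5, 4, 16, 0, 14, 13, 12, 15, 10]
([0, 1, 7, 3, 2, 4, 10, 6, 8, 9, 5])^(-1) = [0, 1, 4, 3, 5, 10, 7, 2, 8, 9, 6]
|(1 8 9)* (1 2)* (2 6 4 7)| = 7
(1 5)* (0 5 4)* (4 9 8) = (0 5 1 9 8 4) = [5, 9, 2, 3, 0, 1, 6, 7, 4, 8]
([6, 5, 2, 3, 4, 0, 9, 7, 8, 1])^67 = (0 9 5 6 1)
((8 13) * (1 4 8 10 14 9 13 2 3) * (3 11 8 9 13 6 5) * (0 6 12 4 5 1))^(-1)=(0 3 5 1 6)(2 8 11)(4 12 9)(10 13 14)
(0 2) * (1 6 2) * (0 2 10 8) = (0 1 6 10 8) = [1, 6, 2, 3, 4, 5, 10, 7, 0, 9, 8]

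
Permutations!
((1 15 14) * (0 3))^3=(15)(0 3)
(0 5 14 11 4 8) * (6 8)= [5, 1, 2, 3, 6, 14, 8, 7, 0, 9, 10, 4, 12, 13, 11]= (0 5 14 11 4 6 8)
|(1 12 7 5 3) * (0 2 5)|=|(0 2 5 3 1 12 7)|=7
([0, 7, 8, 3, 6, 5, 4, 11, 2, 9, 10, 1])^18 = [0, 1, 2, 3, 4, 5, 6, 7, 8, 9, 10, 11]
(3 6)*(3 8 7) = (3 6 8 7) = [0, 1, 2, 6, 4, 5, 8, 3, 7]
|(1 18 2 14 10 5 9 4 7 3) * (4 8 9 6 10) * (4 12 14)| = 6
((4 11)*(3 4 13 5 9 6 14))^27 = (3 13 6 4 5 14 11 9)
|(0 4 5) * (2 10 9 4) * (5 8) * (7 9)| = 8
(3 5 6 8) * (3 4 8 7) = [0, 1, 2, 5, 8, 6, 7, 3, 4] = (3 5 6 7)(4 8)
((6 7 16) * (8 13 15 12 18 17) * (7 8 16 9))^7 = (6 16 17 18 12 15 13 8)(7 9)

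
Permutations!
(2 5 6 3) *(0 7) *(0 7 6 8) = [6, 1, 5, 2, 4, 8, 3, 7, 0] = (0 6 3 2 5 8)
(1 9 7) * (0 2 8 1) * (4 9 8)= (0 2 4 9 7)(1 8)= [2, 8, 4, 3, 9, 5, 6, 0, 1, 7]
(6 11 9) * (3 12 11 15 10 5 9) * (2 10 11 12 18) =[0, 1, 10, 18, 4, 9, 15, 7, 8, 6, 5, 3, 12, 13, 14, 11, 16, 17, 2] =(2 10 5 9 6 15 11 3 18)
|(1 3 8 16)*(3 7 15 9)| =7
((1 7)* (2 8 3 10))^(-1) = (1 7)(2 10 3 8) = ((1 7)(2 8 3 10))^(-1)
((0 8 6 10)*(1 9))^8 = ((0 8 6 10)(1 9))^8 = (10)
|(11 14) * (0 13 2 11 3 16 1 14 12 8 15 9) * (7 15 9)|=|(0 13 2 11 12 8 9)(1 14 3 16)(7 15)|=28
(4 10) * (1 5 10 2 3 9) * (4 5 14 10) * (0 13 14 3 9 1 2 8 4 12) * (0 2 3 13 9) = [9, 13, 0, 1, 8, 12, 6, 7, 4, 3, 5, 11, 2, 14, 10] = (0 9 3 1 13 14 10 5 12 2)(4 8)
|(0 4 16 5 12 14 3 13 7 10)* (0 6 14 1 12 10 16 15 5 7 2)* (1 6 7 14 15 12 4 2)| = 12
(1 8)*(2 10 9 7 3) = (1 8)(2 10 9 7 3) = [0, 8, 10, 2, 4, 5, 6, 3, 1, 7, 9]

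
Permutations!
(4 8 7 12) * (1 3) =(1 3)(4 8 7 12) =[0, 3, 2, 1, 8, 5, 6, 12, 7, 9, 10, 11, 4]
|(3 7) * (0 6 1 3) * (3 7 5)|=4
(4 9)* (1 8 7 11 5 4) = (1 8 7 11 5 4 9) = [0, 8, 2, 3, 9, 4, 6, 11, 7, 1, 10, 5]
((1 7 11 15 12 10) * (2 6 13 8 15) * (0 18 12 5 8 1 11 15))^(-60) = ((0 18 12 10 11 2 6 13 1 7 15 5 8))^(-60) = (0 2 15 12 13 8 11 7 18 6 5 10 1)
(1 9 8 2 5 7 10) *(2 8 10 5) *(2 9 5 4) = [0, 5, 9, 3, 2, 7, 6, 4, 8, 10, 1] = (1 5 7 4 2 9 10)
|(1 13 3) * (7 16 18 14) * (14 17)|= |(1 13 3)(7 16 18 17 14)|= 15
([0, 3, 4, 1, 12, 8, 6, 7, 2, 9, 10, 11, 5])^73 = (1 3)(2 5 4 8 12)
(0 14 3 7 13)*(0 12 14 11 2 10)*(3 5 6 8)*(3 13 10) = (0 11 2 3 7 10)(5 6 8 13 12 14) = [11, 1, 3, 7, 4, 6, 8, 10, 13, 9, 0, 2, 14, 12, 5]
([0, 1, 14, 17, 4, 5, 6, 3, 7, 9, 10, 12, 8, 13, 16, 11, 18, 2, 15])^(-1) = [0, 1, 17, 7, 4, 5, 6, 8, 12, 9, 10, 15, 11, 13, 2, 18, 14, 3, 16]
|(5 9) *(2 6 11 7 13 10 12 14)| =8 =|(2 6 11 7 13 10 12 14)(5 9)|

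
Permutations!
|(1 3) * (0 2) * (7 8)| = 2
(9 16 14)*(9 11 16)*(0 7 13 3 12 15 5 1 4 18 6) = [7, 4, 2, 12, 18, 1, 0, 13, 8, 9, 10, 16, 15, 3, 11, 5, 14, 17, 6] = (0 7 13 3 12 15 5 1 4 18 6)(11 16 14)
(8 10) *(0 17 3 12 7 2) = (0 17 3 12 7 2)(8 10) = [17, 1, 0, 12, 4, 5, 6, 2, 10, 9, 8, 11, 7, 13, 14, 15, 16, 3]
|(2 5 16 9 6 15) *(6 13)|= 7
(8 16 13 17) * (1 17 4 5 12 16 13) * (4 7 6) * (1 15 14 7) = (1 17 8 13)(4 5 12 16 15 14 7 6) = [0, 17, 2, 3, 5, 12, 4, 6, 13, 9, 10, 11, 16, 1, 7, 14, 15, 8]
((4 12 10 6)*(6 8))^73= ((4 12 10 8 6))^73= (4 8 12 6 10)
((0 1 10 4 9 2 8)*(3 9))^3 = ((0 1 10 4 3 9 2 8))^3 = (0 4 2 1 3 8 10 9)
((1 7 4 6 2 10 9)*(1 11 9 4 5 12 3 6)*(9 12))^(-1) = ((1 7 5 9 11 12 3 6 2 10 4))^(-1) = (1 4 10 2 6 3 12 11 9 5 7)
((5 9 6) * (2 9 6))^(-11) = ((2 9)(5 6))^(-11) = (2 9)(5 6)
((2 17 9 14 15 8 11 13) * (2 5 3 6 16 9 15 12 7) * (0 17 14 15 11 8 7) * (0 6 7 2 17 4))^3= ((0 4)(2 14 12 6 16 9 15)(3 7 17 11 13 5))^3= (0 4)(2 6 15 12 9 14 16)(3 11)(5 17)(7 13)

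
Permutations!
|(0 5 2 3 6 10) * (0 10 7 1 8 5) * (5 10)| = 8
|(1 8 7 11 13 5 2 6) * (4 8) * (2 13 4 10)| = 4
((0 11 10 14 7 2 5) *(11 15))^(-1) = (0 5 2 7 14 10 11 15)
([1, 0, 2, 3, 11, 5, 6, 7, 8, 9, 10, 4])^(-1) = (0 1)(4 11)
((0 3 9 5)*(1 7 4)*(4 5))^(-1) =((0 3 9 4 1 7 5))^(-1) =(0 5 7 1 4 9 3)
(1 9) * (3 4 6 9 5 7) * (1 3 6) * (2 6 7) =(1 5 2 6 9 3 4) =[0, 5, 6, 4, 1, 2, 9, 7, 8, 3]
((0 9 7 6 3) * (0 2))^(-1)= (0 2 3 6 7 9)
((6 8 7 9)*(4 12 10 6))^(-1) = (4 9 7 8 6 10 12) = ((4 12 10 6 8 7 9))^(-1)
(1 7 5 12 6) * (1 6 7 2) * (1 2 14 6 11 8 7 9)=(1 14 6 11 8 7 5 12 9)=[0, 14, 2, 3, 4, 12, 11, 5, 7, 1, 10, 8, 9, 13, 6]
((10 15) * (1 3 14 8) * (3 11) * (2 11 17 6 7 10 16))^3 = (1 7 16 3)(2 14 17 10)(6 15 11 8)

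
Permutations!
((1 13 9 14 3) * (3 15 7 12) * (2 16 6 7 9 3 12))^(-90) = (2 6)(7 16) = ((1 13 3)(2 16 6 7)(9 14 15))^(-90)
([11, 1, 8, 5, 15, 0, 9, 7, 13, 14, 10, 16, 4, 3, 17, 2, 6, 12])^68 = (0 4 11 15 16 2 6 8 9 13 14 3 17 5 12)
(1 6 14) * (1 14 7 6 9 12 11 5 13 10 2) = (14)(1 9 12 11 5 13 10 2)(6 7) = [0, 9, 1, 3, 4, 13, 7, 6, 8, 12, 2, 5, 11, 10, 14]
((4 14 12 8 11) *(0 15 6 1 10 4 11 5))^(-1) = ((0 15 6 1 10 4 14 12 8 5))^(-1) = (0 5 8 12 14 4 10 1 6 15)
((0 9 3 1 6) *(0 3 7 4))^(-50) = (0 7)(1 6 3)(4 9)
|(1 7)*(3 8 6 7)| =|(1 3 8 6 7)| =5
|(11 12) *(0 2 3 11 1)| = |(0 2 3 11 12 1)| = 6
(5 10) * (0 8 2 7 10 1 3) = (0 8 2 7 10 5 1 3) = [8, 3, 7, 0, 4, 1, 6, 10, 2, 9, 5]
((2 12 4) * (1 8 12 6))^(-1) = ((1 8 12 4 2 6))^(-1) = (1 6 2 4 12 8)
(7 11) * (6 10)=(6 10)(7 11)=[0, 1, 2, 3, 4, 5, 10, 11, 8, 9, 6, 7]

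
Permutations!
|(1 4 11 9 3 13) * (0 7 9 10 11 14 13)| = |(0 7 9 3)(1 4 14 13)(10 11)| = 4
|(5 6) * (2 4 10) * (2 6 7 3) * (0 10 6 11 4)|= |(0 10 11 4 6 5 7 3 2)|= 9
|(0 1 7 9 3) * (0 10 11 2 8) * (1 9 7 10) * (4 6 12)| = 24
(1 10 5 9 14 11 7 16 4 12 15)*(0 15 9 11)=[15, 10, 2, 3, 12, 11, 6, 16, 8, 14, 5, 7, 9, 13, 0, 1, 4]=(0 15 1 10 5 11 7 16 4 12 9 14)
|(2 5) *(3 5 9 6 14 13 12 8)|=9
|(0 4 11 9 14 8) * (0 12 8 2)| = 6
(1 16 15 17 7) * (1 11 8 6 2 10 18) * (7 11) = [0, 16, 10, 3, 4, 5, 2, 7, 6, 9, 18, 8, 12, 13, 14, 17, 15, 11, 1] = (1 16 15 17 11 8 6 2 10 18)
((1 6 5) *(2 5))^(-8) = ((1 6 2 5))^(-8) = (6)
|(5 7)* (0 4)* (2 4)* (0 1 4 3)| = |(0 2 3)(1 4)(5 7)| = 6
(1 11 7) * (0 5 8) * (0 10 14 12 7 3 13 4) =(0 5 8 10 14 12 7 1 11 3 13 4) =[5, 11, 2, 13, 0, 8, 6, 1, 10, 9, 14, 3, 7, 4, 12]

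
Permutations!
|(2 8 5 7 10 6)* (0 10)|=7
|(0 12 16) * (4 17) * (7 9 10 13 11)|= 30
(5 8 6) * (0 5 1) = (0 5 8 6 1) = [5, 0, 2, 3, 4, 8, 1, 7, 6]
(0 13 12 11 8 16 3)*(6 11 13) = (0 6 11 8 16 3)(12 13) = [6, 1, 2, 0, 4, 5, 11, 7, 16, 9, 10, 8, 13, 12, 14, 15, 3]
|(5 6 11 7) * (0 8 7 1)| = |(0 8 7 5 6 11 1)| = 7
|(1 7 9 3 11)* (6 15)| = |(1 7 9 3 11)(6 15)| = 10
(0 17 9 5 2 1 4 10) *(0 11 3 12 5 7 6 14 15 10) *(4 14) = (0 17 9 7 6 4)(1 14 15 10 11 3 12 5 2) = [17, 14, 1, 12, 0, 2, 4, 6, 8, 7, 11, 3, 5, 13, 15, 10, 16, 9]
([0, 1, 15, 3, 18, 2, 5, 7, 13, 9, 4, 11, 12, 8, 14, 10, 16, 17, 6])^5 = (2 6 4 15 5 18 10)(8 13)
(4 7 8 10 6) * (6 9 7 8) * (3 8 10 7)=(3 8 7 6 4 10 9)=[0, 1, 2, 8, 10, 5, 4, 6, 7, 3, 9]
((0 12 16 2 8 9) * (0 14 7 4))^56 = ((0 12 16 2 8 9 14 7 4))^56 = (0 16 8 14 4 12 2 9 7)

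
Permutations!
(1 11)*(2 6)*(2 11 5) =(1 5 2 6 11) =[0, 5, 6, 3, 4, 2, 11, 7, 8, 9, 10, 1]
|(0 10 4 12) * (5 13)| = 4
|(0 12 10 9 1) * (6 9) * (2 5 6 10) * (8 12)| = |(0 8 12 2 5 6 9 1)| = 8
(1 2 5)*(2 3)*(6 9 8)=(1 3 2 5)(6 9 8)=[0, 3, 5, 2, 4, 1, 9, 7, 6, 8]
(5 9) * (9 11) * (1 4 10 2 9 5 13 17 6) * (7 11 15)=[0, 4, 9, 3, 10, 15, 1, 11, 8, 13, 2, 5, 12, 17, 14, 7, 16, 6]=(1 4 10 2 9 13 17 6)(5 15 7 11)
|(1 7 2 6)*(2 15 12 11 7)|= |(1 2 6)(7 15 12 11)|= 12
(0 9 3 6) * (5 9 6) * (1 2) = (0 6)(1 2)(3 5 9) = [6, 2, 1, 5, 4, 9, 0, 7, 8, 3]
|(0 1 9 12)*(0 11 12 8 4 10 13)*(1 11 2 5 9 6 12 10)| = |(0 11 10 13)(1 6 12 2 5 9 8 4)| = 8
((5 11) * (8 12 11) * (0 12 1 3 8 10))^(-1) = (0 10 5 11 12)(1 8 3)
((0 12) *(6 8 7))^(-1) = (0 12)(6 7 8)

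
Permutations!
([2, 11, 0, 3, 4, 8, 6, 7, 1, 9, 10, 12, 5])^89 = [2, 8, 0, 3, 4, 12, 6, 7, 5, 9, 10, 1, 11]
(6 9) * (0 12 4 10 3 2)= (0 12 4 10 3 2)(6 9)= [12, 1, 0, 2, 10, 5, 9, 7, 8, 6, 3, 11, 4]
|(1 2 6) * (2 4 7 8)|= 6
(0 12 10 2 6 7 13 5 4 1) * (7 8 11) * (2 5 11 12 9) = (0 9 2 6 8 12 10 5 4 1)(7 13 11) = [9, 0, 6, 3, 1, 4, 8, 13, 12, 2, 5, 7, 10, 11]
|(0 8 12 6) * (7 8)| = 5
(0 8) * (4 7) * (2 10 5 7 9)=(0 8)(2 10 5 7 4 9)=[8, 1, 10, 3, 9, 7, 6, 4, 0, 2, 5]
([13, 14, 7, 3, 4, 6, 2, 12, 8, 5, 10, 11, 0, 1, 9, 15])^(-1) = [12, 13, 6, 3, 4, 9, 5, 2, 8, 14, 10, 11, 7, 0, 1, 15]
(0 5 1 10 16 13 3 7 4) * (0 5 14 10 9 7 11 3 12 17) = (0 14 10 16 13 12 17)(1 9 7 4 5)(3 11) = [14, 9, 2, 11, 5, 1, 6, 4, 8, 7, 16, 3, 17, 12, 10, 15, 13, 0]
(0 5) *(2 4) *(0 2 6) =[5, 1, 4, 3, 6, 2, 0] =(0 5 2 4 6)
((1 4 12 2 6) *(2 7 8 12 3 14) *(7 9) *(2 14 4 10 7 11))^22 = (14)(1 12 6 8 2 7 11 10 9)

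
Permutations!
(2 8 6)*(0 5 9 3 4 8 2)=[5, 1, 2, 4, 8, 9, 0, 7, 6, 3]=(0 5 9 3 4 8 6)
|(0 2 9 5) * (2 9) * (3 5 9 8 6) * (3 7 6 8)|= 6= |(9)(0 3 5)(6 7)|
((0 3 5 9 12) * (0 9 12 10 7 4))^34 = (0 5 9 7)(3 12 10 4)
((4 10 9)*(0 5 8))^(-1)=(0 8 5)(4 9 10)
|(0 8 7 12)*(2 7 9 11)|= 7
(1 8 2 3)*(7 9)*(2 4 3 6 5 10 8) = (1 2 6 5 10 8 4 3)(7 9) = [0, 2, 6, 1, 3, 10, 5, 9, 4, 7, 8]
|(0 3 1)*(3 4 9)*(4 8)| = 6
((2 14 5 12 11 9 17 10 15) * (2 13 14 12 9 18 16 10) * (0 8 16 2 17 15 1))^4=(18)(0 1 10 16 8)(5 14 13 15 9)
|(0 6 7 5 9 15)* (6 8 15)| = 12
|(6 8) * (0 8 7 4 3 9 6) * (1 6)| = 6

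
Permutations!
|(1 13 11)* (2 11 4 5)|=6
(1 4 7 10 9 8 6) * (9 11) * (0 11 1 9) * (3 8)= [11, 4, 2, 8, 7, 5, 9, 10, 6, 3, 1, 0]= (0 11)(1 4 7 10)(3 8 6 9)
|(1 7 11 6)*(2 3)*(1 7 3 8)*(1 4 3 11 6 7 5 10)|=|(1 11 7 6 5 10)(2 8 4 3)|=12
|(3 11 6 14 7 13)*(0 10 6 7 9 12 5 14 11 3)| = 12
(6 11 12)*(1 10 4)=(1 10 4)(6 11 12)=[0, 10, 2, 3, 1, 5, 11, 7, 8, 9, 4, 12, 6]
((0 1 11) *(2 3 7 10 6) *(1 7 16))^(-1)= ((0 7 10 6 2 3 16 1 11))^(-1)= (0 11 1 16 3 2 6 10 7)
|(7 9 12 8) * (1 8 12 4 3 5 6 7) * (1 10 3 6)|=20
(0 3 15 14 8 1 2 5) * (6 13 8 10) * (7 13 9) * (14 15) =[3, 2, 5, 14, 4, 0, 9, 13, 1, 7, 6, 11, 12, 8, 10, 15] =(15)(0 3 14 10 6 9 7 13 8 1 2 5)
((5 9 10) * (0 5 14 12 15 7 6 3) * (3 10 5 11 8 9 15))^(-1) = (0 3 12 14 10 6 7 15 5 9 8 11)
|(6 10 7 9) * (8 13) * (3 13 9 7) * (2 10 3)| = |(2 10)(3 13 8 9 6)| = 10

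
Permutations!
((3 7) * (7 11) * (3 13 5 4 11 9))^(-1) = ((3 9)(4 11 7 13 5))^(-1) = (3 9)(4 5 13 7 11)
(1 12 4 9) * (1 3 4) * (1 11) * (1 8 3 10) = [0, 12, 2, 4, 9, 5, 6, 7, 3, 10, 1, 8, 11] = (1 12 11 8 3 4 9 10)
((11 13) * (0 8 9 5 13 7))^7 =(13)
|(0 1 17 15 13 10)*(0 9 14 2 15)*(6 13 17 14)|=12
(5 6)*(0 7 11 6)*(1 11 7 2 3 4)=[2, 11, 3, 4, 1, 0, 5, 7, 8, 9, 10, 6]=(0 2 3 4 1 11 6 5)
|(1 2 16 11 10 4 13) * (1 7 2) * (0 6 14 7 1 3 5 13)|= |(0 6 14 7 2 16 11 10 4)(1 3 5 13)|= 36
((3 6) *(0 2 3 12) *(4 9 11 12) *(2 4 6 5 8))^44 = (0 12 11 9 4)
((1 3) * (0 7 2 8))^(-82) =((0 7 2 8)(1 3))^(-82) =(0 2)(7 8)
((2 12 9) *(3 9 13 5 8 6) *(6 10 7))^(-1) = ((2 12 13 5 8 10 7 6 3 9))^(-1) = (2 9 3 6 7 10 8 5 13 12)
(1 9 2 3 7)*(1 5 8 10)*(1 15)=(1 9 2 3 7 5 8 10 15)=[0, 9, 3, 7, 4, 8, 6, 5, 10, 2, 15, 11, 12, 13, 14, 1]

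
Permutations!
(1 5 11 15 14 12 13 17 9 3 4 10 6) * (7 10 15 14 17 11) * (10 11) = [0, 5, 2, 4, 15, 7, 1, 11, 8, 3, 6, 14, 13, 10, 12, 17, 16, 9] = (1 5 7 11 14 12 13 10 6)(3 4 15 17 9)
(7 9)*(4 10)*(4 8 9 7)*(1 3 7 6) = (1 3 7 6)(4 10 8 9) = [0, 3, 2, 7, 10, 5, 1, 6, 9, 4, 8]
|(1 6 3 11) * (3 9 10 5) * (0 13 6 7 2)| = 11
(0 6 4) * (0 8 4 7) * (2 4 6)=(0 2 4 8 6 7)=[2, 1, 4, 3, 8, 5, 7, 0, 6]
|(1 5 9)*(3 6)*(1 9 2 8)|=4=|(9)(1 5 2 8)(3 6)|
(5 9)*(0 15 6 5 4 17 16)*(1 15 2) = (0 2 1 15 6 5 9 4 17 16) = [2, 15, 1, 3, 17, 9, 5, 7, 8, 4, 10, 11, 12, 13, 14, 6, 0, 16]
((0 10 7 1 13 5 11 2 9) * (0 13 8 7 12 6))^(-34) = ((0 10 12 6)(1 8 7)(2 9 13 5 11))^(-34) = (0 12)(1 7 8)(2 9 13 5 11)(6 10)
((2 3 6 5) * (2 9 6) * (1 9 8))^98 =((1 9 6 5 8)(2 3))^98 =(1 5 9 8 6)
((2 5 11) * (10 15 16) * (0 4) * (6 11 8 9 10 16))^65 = (16)(0 4)(2 5 8 9 10 15 6 11)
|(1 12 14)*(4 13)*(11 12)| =4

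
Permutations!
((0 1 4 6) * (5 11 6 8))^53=(0 5 1 11 4 6 8)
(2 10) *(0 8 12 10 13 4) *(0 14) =(0 8 12 10 2 13 4 14) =[8, 1, 13, 3, 14, 5, 6, 7, 12, 9, 2, 11, 10, 4, 0]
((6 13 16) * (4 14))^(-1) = (4 14)(6 16 13)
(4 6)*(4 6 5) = (6)(4 5) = [0, 1, 2, 3, 5, 4, 6]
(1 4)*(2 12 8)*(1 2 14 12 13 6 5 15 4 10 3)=(1 10 3)(2 13 6 5 15 4)(8 14 12)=[0, 10, 13, 1, 2, 15, 5, 7, 14, 9, 3, 11, 8, 6, 12, 4]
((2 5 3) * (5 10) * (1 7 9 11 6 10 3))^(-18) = ((1 7 9 11 6 10 5)(2 3))^(-18) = (1 11 5 9 10 7 6)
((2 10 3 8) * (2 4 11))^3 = (2 8)(3 11)(4 10)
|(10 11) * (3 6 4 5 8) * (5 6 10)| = 10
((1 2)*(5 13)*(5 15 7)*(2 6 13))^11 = ((1 6 13 15 7 5 2))^11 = (1 7 6 5 13 2 15)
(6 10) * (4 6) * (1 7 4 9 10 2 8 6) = (1 7 4)(2 8 6)(9 10) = [0, 7, 8, 3, 1, 5, 2, 4, 6, 10, 9]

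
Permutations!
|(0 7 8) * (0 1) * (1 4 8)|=6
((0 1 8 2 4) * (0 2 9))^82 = (0 8)(1 9)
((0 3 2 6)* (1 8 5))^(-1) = ((0 3 2 6)(1 8 5))^(-1) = (0 6 2 3)(1 5 8)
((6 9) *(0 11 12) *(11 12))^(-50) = (12)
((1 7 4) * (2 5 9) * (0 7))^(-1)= (0 1 4 7)(2 9 5)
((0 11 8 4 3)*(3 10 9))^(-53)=((0 11 8 4 10 9 3))^(-53)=(0 4 3 8 9 11 10)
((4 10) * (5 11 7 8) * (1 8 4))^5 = (1 4 11 8 10 7 5)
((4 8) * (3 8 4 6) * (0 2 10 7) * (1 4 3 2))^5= (0 6 1 2 4 10 3 7 8)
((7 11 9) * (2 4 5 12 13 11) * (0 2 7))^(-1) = (0 9 11 13 12 5 4 2)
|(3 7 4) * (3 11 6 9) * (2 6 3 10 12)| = 20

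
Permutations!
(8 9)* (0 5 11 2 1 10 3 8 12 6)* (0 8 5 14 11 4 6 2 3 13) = [14, 10, 1, 5, 6, 4, 8, 7, 9, 12, 13, 3, 2, 0, 11] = (0 14 11 3 5 4 6 8 9 12 2 1 10 13)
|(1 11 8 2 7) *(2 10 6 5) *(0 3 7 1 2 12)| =|(0 3 7 2 1 11 8 10 6 5 12)| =11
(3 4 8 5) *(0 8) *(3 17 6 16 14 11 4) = (0 8 5 17 6 16 14 11 4) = [8, 1, 2, 3, 0, 17, 16, 7, 5, 9, 10, 4, 12, 13, 11, 15, 14, 6]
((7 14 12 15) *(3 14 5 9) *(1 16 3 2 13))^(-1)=(1 13 2 9 5 7 15 12 14 3 16)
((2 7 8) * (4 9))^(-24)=(9)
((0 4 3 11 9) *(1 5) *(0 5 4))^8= (1 3 9)(4 11 5)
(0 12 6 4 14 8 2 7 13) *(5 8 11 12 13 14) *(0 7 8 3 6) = (0 13 7 14 11 12)(2 8)(3 6 4 5) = [13, 1, 8, 6, 5, 3, 4, 14, 2, 9, 10, 12, 0, 7, 11]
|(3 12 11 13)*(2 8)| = 4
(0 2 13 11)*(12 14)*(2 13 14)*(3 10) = (0 13 11)(2 14 12)(3 10) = [13, 1, 14, 10, 4, 5, 6, 7, 8, 9, 3, 0, 2, 11, 12]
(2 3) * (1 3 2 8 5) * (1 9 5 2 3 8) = (1 8 2 3)(5 9) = [0, 8, 3, 1, 4, 9, 6, 7, 2, 5]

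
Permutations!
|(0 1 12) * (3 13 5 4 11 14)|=6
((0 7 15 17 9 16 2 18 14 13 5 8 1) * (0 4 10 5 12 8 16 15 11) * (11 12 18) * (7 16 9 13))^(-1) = (0 11 2 16)(1 8 12 7 14 18 13 17 15 9 5 10 4)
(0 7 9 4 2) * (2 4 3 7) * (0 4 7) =(0 2 4 7 9 3) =[2, 1, 4, 0, 7, 5, 6, 9, 8, 3]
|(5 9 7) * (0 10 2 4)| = |(0 10 2 4)(5 9 7)| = 12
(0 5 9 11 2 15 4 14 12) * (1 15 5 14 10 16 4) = (0 14 12)(1 15)(2 5 9 11)(4 10 16) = [14, 15, 5, 3, 10, 9, 6, 7, 8, 11, 16, 2, 0, 13, 12, 1, 4]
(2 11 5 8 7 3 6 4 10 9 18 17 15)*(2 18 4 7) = (2 11 5 8)(3 6 7)(4 10 9)(15 18 17) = [0, 1, 11, 6, 10, 8, 7, 3, 2, 4, 9, 5, 12, 13, 14, 18, 16, 15, 17]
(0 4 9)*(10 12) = (0 4 9)(10 12) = [4, 1, 2, 3, 9, 5, 6, 7, 8, 0, 12, 11, 10]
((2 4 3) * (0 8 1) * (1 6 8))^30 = (8)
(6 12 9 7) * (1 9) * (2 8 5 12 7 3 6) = (1 9 3 6 7 2 8 5 12) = [0, 9, 8, 6, 4, 12, 7, 2, 5, 3, 10, 11, 1]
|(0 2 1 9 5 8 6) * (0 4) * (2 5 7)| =20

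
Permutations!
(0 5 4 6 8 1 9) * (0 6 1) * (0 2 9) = (0 5 4 1)(2 9 6 8) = [5, 0, 9, 3, 1, 4, 8, 7, 2, 6]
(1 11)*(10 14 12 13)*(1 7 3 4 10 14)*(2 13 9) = [0, 11, 13, 4, 10, 5, 6, 3, 8, 2, 1, 7, 9, 14, 12] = (1 11 7 3 4 10)(2 13 14 12 9)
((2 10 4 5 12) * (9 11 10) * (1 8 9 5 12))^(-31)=(1 4 8 12 9 2 11 5 10)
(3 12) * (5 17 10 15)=(3 12)(5 17 10 15)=[0, 1, 2, 12, 4, 17, 6, 7, 8, 9, 15, 11, 3, 13, 14, 5, 16, 10]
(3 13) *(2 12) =(2 12)(3 13) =[0, 1, 12, 13, 4, 5, 6, 7, 8, 9, 10, 11, 2, 3]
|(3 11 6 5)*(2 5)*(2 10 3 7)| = 12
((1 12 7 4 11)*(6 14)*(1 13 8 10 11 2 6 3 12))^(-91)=((2 6 14 3 12 7 4)(8 10 11 13))^(-91)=(14)(8 10 11 13)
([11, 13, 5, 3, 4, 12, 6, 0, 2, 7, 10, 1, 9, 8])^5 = [2, 12, 0, 3, 4, 11, 6, 8, 7, 13, 10, 5, 1, 9]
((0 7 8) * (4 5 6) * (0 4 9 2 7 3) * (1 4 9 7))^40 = (9)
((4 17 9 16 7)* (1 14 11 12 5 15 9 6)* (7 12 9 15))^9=(1 17 7 12 9 14 6 4 5 16 11)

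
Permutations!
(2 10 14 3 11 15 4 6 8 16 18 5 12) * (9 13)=(2 10 14 3 11 15 4 6 8 16 18 5 12)(9 13)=[0, 1, 10, 11, 6, 12, 8, 7, 16, 13, 14, 15, 2, 9, 3, 4, 18, 17, 5]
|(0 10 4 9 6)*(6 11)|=|(0 10 4 9 11 6)|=6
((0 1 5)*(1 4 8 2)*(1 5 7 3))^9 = (0 5 2 8 4)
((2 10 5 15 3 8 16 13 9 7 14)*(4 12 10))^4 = (2 5 16 14 10 8 7 12 3 9 4 15 13)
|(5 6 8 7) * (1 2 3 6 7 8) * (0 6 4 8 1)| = 10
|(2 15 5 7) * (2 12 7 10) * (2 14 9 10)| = |(2 15 5)(7 12)(9 10 14)| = 6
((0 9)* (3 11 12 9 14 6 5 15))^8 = (0 9 12 11 3 15 5 6 14)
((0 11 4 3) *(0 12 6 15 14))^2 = (0 4 12 15)(3 6 14 11)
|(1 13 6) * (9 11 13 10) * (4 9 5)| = |(1 10 5 4 9 11 13 6)| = 8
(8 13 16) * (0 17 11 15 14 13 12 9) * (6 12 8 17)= (0 6 12 9)(11 15 14 13 16 17)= [6, 1, 2, 3, 4, 5, 12, 7, 8, 0, 10, 15, 9, 16, 13, 14, 17, 11]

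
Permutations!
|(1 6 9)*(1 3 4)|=|(1 6 9 3 4)|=5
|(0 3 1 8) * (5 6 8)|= |(0 3 1 5 6 8)|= 6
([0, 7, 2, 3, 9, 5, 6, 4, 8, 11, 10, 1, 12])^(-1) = (12)(1 11 9 4 7)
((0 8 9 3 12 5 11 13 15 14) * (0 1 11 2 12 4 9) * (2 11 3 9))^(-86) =(1 12 15 4 11)(2 13 3 5 14)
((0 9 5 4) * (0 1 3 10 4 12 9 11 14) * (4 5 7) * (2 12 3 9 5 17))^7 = ((0 11 14)(1 9 7 4)(2 12 5 3 10 17))^7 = (0 11 14)(1 4 7 9)(2 12 5 3 10 17)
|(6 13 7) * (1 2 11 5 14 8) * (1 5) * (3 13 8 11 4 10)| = |(1 2 4 10 3 13 7 6 8 5 14 11)| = 12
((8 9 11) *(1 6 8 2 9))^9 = (11)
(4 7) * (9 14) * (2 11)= (2 11)(4 7)(9 14)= [0, 1, 11, 3, 7, 5, 6, 4, 8, 14, 10, 2, 12, 13, 9]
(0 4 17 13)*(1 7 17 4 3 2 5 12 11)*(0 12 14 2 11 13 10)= [3, 7, 5, 11, 4, 14, 6, 17, 8, 9, 0, 1, 13, 12, 2, 15, 16, 10]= (0 3 11 1 7 17 10)(2 5 14)(12 13)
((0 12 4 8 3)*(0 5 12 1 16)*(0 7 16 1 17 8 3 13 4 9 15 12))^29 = (0 17 8 13 4 3 5)(7 16)(9 12 15)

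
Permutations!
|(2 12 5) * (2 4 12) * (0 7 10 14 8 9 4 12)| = 14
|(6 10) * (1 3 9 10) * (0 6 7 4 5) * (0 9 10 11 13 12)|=12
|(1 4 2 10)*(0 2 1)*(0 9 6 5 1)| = 8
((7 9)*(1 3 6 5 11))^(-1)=(1 11 5 6 3)(7 9)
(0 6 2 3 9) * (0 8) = [6, 1, 3, 9, 4, 5, 2, 7, 0, 8] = (0 6 2 3 9 8)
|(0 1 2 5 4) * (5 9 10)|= |(0 1 2 9 10 5 4)|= 7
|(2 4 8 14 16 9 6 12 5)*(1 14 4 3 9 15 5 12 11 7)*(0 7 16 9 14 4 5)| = |(0 7 1 4 8 5 2 3 14 9 6 11 16 15)| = 14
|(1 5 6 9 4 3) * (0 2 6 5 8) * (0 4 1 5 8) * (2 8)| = |(0 8 4 3 5 2 6 9 1)| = 9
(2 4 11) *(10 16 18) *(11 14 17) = (2 4 14 17 11)(10 16 18) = [0, 1, 4, 3, 14, 5, 6, 7, 8, 9, 16, 2, 12, 13, 17, 15, 18, 11, 10]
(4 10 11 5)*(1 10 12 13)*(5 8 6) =[0, 10, 2, 3, 12, 4, 5, 7, 6, 9, 11, 8, 13, 1] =(1 10 11 8 6 5 4 12 13)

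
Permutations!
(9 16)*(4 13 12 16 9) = (4 13 12 16) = [0, 1, 2, 3, 13, 5, 6, 7, 8, 9, 10, 11, 16, 12, 14, 15, 4]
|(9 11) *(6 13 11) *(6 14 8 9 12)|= 12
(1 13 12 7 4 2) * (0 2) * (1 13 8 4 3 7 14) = (0 2 13 12 14 1 8 4)(3 7) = [2, 8, 13, 7, 0, 5, 6, 3, 4, 9, 10, 11, 14, 12, 1]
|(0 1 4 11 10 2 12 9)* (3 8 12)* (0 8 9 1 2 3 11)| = 10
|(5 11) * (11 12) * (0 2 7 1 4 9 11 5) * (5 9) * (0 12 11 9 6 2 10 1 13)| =11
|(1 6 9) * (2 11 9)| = |(1 6 2 11 9)| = 5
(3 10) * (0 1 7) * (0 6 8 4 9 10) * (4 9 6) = (0 1 7 4 6 8 9 10 3) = [1, 7, 2, 0, 6, 5, 8, 4, 9, 10, 3]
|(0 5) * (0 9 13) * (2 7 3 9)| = |(0 5 2 7 3 9 13)| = 7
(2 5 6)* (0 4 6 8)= (0 4 6 2 5 8)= [4, 1, 5, 3, 6, 8, 2, 7, 0]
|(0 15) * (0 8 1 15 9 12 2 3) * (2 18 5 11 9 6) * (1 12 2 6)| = 11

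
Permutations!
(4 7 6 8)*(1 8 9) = [0, 8, 2, 3, 7, 5, 9, 6, 4, 1] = (1 8 4 7 6 9)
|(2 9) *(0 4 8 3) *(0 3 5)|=|(0 4 8 5)(2 9)|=4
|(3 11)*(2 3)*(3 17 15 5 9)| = |(2 17 15 5 9 3 11)| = 7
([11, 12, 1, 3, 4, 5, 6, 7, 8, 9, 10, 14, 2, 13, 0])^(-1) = (0 14 11)(1 2 12)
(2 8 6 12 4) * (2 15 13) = (2 8 6 12 4 15 13) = [0, 1, 8, 3, 15, 5, 12, 7, 6, 9, 10, 11, 4, 2, 14, 13]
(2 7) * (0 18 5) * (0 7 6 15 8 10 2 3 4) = (0 18 5 7 3 4)(2 6 15 8 10) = [18, 1, 6, 4, 0, 7, 15, 3, 10, 9, 2, 11, 12, 13, 14, 8, 16, 17, 5]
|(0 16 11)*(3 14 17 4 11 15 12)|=9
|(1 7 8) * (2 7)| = 4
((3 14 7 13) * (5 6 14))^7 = ((3 5 6 14 7 13))^7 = (3 5 6 14 7 13)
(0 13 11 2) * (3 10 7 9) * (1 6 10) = [13, 6, 0, 1, 4, 5, 10, 9, 8, 3, 7, 2, 12, 11] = (0 13 11 2)(1 6 10 7 9 3)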